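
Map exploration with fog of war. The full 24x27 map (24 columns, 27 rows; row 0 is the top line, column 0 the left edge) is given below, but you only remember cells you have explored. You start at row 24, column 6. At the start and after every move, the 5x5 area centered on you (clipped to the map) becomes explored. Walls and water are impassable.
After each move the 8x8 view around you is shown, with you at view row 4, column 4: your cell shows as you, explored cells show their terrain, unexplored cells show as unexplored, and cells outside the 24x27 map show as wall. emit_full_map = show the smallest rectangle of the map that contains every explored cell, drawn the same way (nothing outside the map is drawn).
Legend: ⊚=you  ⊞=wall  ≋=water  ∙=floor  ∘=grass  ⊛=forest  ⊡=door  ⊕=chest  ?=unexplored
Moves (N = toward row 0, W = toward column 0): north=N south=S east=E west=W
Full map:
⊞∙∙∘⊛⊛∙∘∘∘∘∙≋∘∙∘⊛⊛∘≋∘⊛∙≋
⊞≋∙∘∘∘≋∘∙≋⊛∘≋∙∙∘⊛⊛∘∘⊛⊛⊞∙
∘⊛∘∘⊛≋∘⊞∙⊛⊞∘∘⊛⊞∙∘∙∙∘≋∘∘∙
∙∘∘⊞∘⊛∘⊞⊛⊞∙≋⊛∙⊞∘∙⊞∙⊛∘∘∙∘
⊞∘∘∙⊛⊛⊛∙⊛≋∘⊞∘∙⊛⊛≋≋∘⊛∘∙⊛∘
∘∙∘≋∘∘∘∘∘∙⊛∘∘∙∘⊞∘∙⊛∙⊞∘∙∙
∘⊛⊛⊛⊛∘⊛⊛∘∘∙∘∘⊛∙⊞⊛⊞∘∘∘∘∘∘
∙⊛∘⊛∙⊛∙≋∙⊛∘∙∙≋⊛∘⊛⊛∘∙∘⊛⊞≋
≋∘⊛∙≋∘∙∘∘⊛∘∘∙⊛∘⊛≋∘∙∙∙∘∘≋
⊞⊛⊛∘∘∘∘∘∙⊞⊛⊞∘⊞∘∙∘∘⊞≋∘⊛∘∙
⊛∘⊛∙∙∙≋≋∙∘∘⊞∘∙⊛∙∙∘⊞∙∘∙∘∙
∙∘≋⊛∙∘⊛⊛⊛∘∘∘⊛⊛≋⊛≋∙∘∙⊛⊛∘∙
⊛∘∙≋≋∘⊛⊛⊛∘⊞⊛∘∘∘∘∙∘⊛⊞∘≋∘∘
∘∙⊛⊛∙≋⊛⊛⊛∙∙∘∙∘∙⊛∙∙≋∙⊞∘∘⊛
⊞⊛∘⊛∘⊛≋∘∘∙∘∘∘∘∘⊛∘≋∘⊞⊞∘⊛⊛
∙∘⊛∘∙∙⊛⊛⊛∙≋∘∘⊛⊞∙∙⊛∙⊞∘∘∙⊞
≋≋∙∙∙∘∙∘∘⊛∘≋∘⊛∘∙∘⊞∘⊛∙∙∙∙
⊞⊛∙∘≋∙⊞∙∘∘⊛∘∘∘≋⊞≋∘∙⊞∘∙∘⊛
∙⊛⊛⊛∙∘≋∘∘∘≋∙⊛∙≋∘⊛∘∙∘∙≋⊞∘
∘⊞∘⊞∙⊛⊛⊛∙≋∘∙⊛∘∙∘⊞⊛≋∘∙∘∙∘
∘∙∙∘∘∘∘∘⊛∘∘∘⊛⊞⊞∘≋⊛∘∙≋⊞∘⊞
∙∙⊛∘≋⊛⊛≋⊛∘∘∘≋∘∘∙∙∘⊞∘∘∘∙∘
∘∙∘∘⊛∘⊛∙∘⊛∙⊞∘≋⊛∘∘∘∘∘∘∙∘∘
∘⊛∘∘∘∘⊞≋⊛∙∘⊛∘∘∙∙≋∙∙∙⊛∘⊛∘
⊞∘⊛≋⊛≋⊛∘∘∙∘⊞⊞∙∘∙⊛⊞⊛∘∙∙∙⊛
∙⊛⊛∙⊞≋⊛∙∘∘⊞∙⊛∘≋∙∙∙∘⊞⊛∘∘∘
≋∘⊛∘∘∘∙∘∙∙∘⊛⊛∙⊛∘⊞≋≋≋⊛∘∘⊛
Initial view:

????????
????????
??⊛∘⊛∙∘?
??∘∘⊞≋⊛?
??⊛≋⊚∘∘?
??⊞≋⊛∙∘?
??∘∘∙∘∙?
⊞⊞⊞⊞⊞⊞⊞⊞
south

????????
??⊛∘⊛∙∘?
??∘∘⊞≋⊛?
??⊛≋⊛∘∘?
??⊞≋⊚∙∘?
??∘∘∙∘∙?
⊞⊞⊞⊞⊞⊞⊞⊞
⊞⊞⊞⊞⊞⊞⊞⊞

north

????????
????????
??⊛∘⊛∙∘?
??∘∘⊞≋⊛?
??⊛≋⊚∘∘?
??⊞≋⊛∙∘?
??∘∘∙∘∙?
⊞⊞⊞⊞⊞⊞⊞⊞

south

????????
??⊛∘⊛∙∘?
??∘∘⊞≋⊛?
??⊛≋⊛∘∘?
??⊞≋⊚∙∘?
??∘∘∙∘∙?
⊞⊞⊞⊞⊞⊞⊞⊞
⊞⊞⊞⊞⊞⊞⊞⊞

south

??⊛∘⊛∙∘?
??∘∘⊞≋⊛?
??⊛≋⊛∘∘?
??⊞≋⊛∙∘?
??∘∘⊚∘∙?
⊞⊞⊞⊞⊞⊞⊞⊞
⊞⊞⊞⊞⊞⊞⊞⊞
⊞⊞⊞⊞⊞⊞⊞⊞

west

???⊛∘⊛∙∘
???∘∘⊞≋⊛
??≋⊛≋⊛∘∘
??∙⊞≋⊛∙∘
??∘∘⊚∙∘∙
⊞⊞⊞⊞⊞⊞⊞⊞
⊞⊞⊞⊞⊞⊞⊞⊞
⊞⊞⊞⊞⊞⊞⊞⊞

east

??⊛∘⊛∙∘?
??∘∘⊞≋⊛?
?≋⊛≋⊛∘∘?
?∙⊞≋⊛∙∘?
?∘∘∘⊚∘∙?
⊞⊞⊞⊞⊞⊞⊞⊞
⊞⊞⊞⊞⊞⊞⊞⊞
⊞⊞⊞⊞⊞⊞⊞⊞

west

???⊛∘⊛∙∘
???∘∘⊞≋⊛
??≋⊛≋⊛∘∘
??∙⊞≋⊛∙∘
??∘∘⊚∙∘∙
⊞⊞⊞⊞⊞⊞⊞⊞
⊞⊞⊞⊞⊞⊞⊞⊞
⊞⊞⊞⊞⊞⊞⊞⊞

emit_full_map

?⊛∘⊛∙∘
?∘∘⊞≋⊛
≋⊛≋⊛∘∘
∙⊞≋⊛∙∘
∘∘⊚∙∘∙

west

????⊛∘⊛∙
????∘∘⊞≋
??⊛≋⊛≋⊛∘
??⊛∙⊞≋⊛∙
??⊛∘⊚∘∙∘
⊞⊞⊞⊞⊞⊞⊞⊞
⊞⊞⊞⊞⊞⊞⊞⊞
⊞⊞⊞⊞⊞⊞⊞⊞

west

⊞????⊛∘⊛
⊞????∘∘⊞
⊞?∘⊛≋⊛≋⊛
⊞?⊛⊛∙⊞≋⊛
⊞?∘⊛⊚∘∘∙
⊞⊞⊞⊞⊞⊞⊞⊞
⊞⊞⊞⊞⊞⊞⊞⊞
⊞⊞⊞⊞⊞⊞⊞⊞

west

⊞⊞????⊛∘
⊞⊞????∘∘
⊞⊞⊞∘⊛≋⊛≋
⊞⊞∙⊛⊛∙⊞≋
⊞⊞≋∘⊚∘∘∘
⊞⊞⊞⊞⊞⊞⊞⊞
⊞⊞⊞⊞⊞⊞⊞⊞
⊞⊞⊞⊞⊞⊞⊞⊞

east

⊞????⊛∘⊛
⊞????∘∘⊞
⊞⊞∘⊛≋⊛≋⊛
⊞∙⊛⊛∙⊞≋⊛
⊞≋∘⊛⊚∘∘∙
⊞⊞⊞⊞⊞⊞⊞⊞
⊞⊞⊞⊞⊞⊞⊞⊞
⊞⊞⊞⊞⊞⊞⊞⊞

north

⊞???????
⊞????⊛∘⊛
⊞?⊛∘∘∘∘⊞
⊞⊞∘⊛≋⊛≋⊛
⊞∙⊛⊛⊚⊞≋⊛
⊞≋∘⊛∘∘∘∙
⊞⊞⊞⊞⊞⊞⊞⊞
⊞⊞⊞⊞⊞⊞⊞⊞

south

⊞????⊛∘⊛
⊞?⊛∘∘∘∘⊞
⊞⊞∘⊛≋⊛≋⊛
⊞∙⊛⊛∙⊞≋⊛
⊞≋∘⊛⊚∘∘∙
⊞⊞⊞⊞⊞⊞⊞⊞
⊞⊞⊞⊞⊞⊞⊞⊞
⊞⊞⊞⊞⊞⊞⊞⊞

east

????⊛∘⊛∙
?⊛∘∘∘∘⊞≋
⊞∘⊛≋⊛≋⊛∘
∙⊛⊛∙⊞≋⊛∙
≋∘⊛∘⊚∘∙∘
⊞⊞⊞⊞⊞⊞⊞⊞
⊞⊞⊞⊞⊞⊞⊞⊞
⊞⊞⊞⊞⊞⊞⊞⊞

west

⊞????⊛∘⊛
⊞?⊛∘∘∘∘⊞
⊞⊞∘⊛≋⊛≋⊛
⊞∙⊛⊛∙⊞≋⊛
⊞≋∘⊛⊚∘∘∙
⊞⊞⊞⊞⊞⊞⊞⊞
⊞⊞⊞⊞⊞⊞⊞⊞
⊞⊞⊞⊞⊞⊞⊞⊞

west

⊞⊞????⊛∘
⊞⊞?⊛∘∘∘∘
⊞⊞⊞∘⊛≋⊛≋
⊞⊞∙⊛⊛∙⊞≋
⊞⊞≋∘⊚∘∘∘
⊞⊞⊞⊞⊞⊞⊞⊞
⊞⊞⊞⊞⊞⊞⊞⊞
⊞⊞⊞⊞⊞⊞⊞⊞

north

⊞⊞??????
⊞⊞????⊛∘
⊞⊞∘⊛∘∘∘∘
⊞⊞⊞∘⊛≋⊛≋
⊞⊞∙⊛⊚∙⊞≋
⊞⊞≋∘⊛∘∘∘
⊞⊞⊞⊞⊞⊞⊞⊞
⊞⊞⊞⊞⊞⊞⊞⊞

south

⊞⊞????⊛∘
⊞⊞∘⊛∘∘∘∘
⊞⊞⊞∘⊛≋⊛≋
⊞⊞∙⊛⊛∙⊞≋
⊞⊞≋∘⊚∘∘∘
⊞⊞⊞⊞⊞⊞⊞⊞
⊞⊞⊞⊞⊞⊞⊞⊞
⊞⊞⊞⊞⊞⊞⊞⊞

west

⊞⊞⊞????⊛
⊞⊞⊞∘⊛∘∘∘
⊞⊞⊞⊞∘⊛≋⊛
⊞⊞⊞∙⊛⊛∙⊞
⊞⊞⊞≋⊚⊛∘∘
⊞⊞⊞⊞⊞⊞⊞⊞
⊞⊞⊞⊞⊞⊞⊞⊞
⊞⊞⊞⊞⊞⊞⊞⊞

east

⊞⊞????⊛∘
⊞⊞∘⊛∘∘∘∘
⊞⊞⊞∘⊛≋⊛≋
⊞⊞∙⊛⊛∙⊞≋
⊞⊞≋∘⊚∘∘∘
⊞⊞⊞⊞⊞⊞⊞⊞
⊞⊞⊞⊞⊞⊞⊞⊞
⊞⊞⊞⊞⊞⊞⊞⊞

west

⊞⊞⊞????⊛
⊞⊞⊞∘⊛∘∘∘
⊞⊞⊞⊞∘⊛≋⊛
⊞⊞⊞∙⊛⊛∙⊞
⊞⊞⊞≋⊚⊛∘∘
⊞⊞⊞⊞⊞⊞⊞⊞
⊞⊞⊞⊞⊞⊞⊞⊞
⊞⊞⊞⊞⊞⊞⊞⊞


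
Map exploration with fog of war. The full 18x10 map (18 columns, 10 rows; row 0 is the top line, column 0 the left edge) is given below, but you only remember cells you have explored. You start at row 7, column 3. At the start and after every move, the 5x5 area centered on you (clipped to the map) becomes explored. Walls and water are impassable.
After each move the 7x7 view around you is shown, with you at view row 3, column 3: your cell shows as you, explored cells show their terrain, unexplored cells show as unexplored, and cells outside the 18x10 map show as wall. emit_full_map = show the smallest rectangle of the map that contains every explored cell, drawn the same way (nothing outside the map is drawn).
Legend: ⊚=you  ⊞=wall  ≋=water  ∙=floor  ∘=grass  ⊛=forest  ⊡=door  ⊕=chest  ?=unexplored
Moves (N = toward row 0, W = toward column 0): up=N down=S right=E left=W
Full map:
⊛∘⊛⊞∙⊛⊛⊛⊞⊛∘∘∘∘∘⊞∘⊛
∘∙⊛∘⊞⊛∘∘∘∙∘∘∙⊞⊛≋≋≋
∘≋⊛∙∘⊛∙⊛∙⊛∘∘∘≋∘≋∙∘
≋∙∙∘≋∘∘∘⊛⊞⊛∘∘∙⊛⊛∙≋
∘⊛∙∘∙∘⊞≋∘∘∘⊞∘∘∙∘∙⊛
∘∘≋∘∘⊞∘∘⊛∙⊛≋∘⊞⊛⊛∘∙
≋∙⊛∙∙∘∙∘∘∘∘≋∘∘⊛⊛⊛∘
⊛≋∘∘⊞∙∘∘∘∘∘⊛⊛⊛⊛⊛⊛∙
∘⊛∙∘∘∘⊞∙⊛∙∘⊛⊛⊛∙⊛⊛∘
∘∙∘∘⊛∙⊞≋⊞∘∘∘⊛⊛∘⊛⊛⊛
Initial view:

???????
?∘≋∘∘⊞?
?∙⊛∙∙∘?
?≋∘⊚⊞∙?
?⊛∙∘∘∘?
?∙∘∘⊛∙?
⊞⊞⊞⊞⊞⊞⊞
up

???????
?⊛∙∘∙∘?
?∘≋∘∘⊞?
?∙⊛⊚∙∘?
?≋∘∘⊞∙?
?⊛∙∘∘∘?
?∙∘∘⊛∙?

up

???????
?∙∙∘≋∘?
?⊛∙∘∙∘?
?∘≋⊚∘⊞?
?∙⊛∙∙∘?
?≋∘∘⊞∙?
?⊛∙∘∘∘?

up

???????
?≋⊛∙∘⊛?
?∙∙∘≋∘?
?⊛∙⊚∙∘?
?∘≋∘∘⊞?
?∙⊛∙∙∘?
?≋∘∘⊞∙?

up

???????
?∙⊛∘⊞⊛?
?≋⊛∙∘⊛?
?∙∙⊚≋∘?
?⊛∙∘∙∘?
?∘≋∘∘⊞?
?∙⊛∙∙∘?

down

?∙⊛∘⊞⊛?
?≋⊛∙∘⊛?
?∙∙∘≋∘?
?⊛∙⊚∙∘?
?∘≋∘∘⊞?
?∙⊛∙∙∘?
?≋∘∘⊞∙?

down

?≋⊛∙∘⊛?
?∙∙∘≋∘?
?⊛∙∘∙∘?
?∘≋⊚∘⊞?
?∙⊛∙∙∘?
?≋∘∘⊞∙?
?⊛∙∘∘∘?

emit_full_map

∙⊛∘⊞⊛
≋⊛∙∘⊛
∙∙∘≋∘
⊛∙∘∙∘
∘≋⊚∘⊞
∙⊛∙∙∘
≋∘∘⊞∙
⊛∙∘∘∘
∙∘∘⊛∙

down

?∙∙∘≋∘?
?⊛∙∘∙∘?
?∘≋∘∘⊞?
?∙⊛⊚∙∘?
?≋∘∘⊞∙?
?⊛∙∘∘∘?
?∙∘∘⊛∙?

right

∙∙∘≋∘??
⊛∙∘∙∘⊞?
∘≋∘∘⊞∘?
∙⊛∙⊚∘∙?
≋∘∘⊞∙∘?
⊛∙∘∘∘⊞?
∙∘∘⊛∙??

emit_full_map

∙⊛∘⊞⊛?
≋⊛∙∘⊛?
∙∙∘≋∘?
⊛∙∘∙∘⊞
∘≋∘∘⊞∘
∙⊛∙⊚∘∙
≋∘∘⊞∙∘
⊛∙∘∘∘⊞
∙∘∘⊛∙?


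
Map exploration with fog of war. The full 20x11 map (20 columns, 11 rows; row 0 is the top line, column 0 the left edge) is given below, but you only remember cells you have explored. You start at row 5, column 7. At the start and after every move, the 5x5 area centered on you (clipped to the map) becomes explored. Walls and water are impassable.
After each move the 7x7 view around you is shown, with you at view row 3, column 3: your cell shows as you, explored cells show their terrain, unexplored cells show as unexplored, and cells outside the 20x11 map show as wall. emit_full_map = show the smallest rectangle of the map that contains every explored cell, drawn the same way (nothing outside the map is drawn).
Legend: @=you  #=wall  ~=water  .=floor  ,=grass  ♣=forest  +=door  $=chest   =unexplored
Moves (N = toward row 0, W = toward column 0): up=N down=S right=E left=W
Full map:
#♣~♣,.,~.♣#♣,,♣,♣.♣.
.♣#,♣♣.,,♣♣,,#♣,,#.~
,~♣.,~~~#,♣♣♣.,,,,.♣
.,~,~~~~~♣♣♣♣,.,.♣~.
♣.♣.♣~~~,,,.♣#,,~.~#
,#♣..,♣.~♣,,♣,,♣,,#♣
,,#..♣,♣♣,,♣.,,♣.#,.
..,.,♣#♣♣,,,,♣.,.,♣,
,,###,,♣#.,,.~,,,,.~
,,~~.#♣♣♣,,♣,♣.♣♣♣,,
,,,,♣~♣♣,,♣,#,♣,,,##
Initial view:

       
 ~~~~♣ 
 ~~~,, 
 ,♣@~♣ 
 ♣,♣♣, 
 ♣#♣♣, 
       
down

 ~~~~♣ 
 ~~~,, 
 ,♣.~♣ 
 ♣,@♣, 
 ♣#♣♣, 
 ,,♣#. 
       

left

  ~~~~♣
 ♣~~~,,
 .,♣.~♣
 .♣@♣♣,
 ,♣#♣♣,
 #,,♣#.
       

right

 ~~~~♣ 
♣~~~,, 
.,♣.~♣ 
.♣,@♣, 
,♣#♣♣, 
#,,♣#. 
       

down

♣~~~,, 
.,♣.~♣ 
.♣,♣♣, 
,♣#@♣, 
#,,♣#. 
 #♣♣♣, 
       

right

~~~,,  
,♣.~♣, 
♣,♣♣,, 
♣#♣@,, 
,,♣#., 
#♣♣♣,, 
       

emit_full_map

 ~~~~♣ 
♣~~~,, 
.,♣.~♣,
.♣,♣♣,,
,♣#♣@,,
#,,♣#.,
 #♣♣♣,,

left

♣~~~,, 
.,♣.~♣,
.♣,♣♣,,
,♣#@♣,,
#,,♣#.,
 #♣♣♣,,
       

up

 ~~~~♣ 
♣~~~,, 
.,♣.~♣,
.♣,@♣,,
,♣#♣♣,,
#,,♣#.,
 #♣♣♣,,

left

  ~~~~♣
 ♣~~~,,
 .,♣.~♣
 .♣@♣♣,
 ,♣#♣♣,
 #,,♣#.
  #♣♣♣,

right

 ~~~~♣ 
♣~~~,, 
.,♣.~♣,
.♣,@♣,,
,♣#♣♣,,
#,,♣#.,
 #♣♣♣,,

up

       
 ~~~~♣ 
♣~~~,, 
.,♣@~♣,
.♣,♣♣,,
,♣#♣♣,,
#,,♣#.,

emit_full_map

 ~~~~♣ 
♣~~~,, 
.,♣@~♣,
.♣,♣♣,,
,♣#♣♣,,
#,,♣#.,
 #♣♣♣,,

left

       
 ~~~~~♣
 ♣~~~,,
 .,@.~♣
 .♣,♣♣,
 ,♣#♣♣,
 #,,♣#.

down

 ~~~~~♣
 ♣~~~,,
 .,♣.~♣
 .♣@♣♣,
 ,♣#♣♣,
 #,,♣#.
  #♣♣♣,

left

  ~~~~~
 .♣~~~,
 ..,♣.~
 ..@,♣♣
 .,♣#♣♣
 ##,,♣#
   #♣♣♣

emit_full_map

 ~~~~~♣ 
.♣~~~,, 
..,♣.~♣,
..@,♣♣,,
.,♣#♣♣,,
##,,♣#.,
  #♣♣♣,,


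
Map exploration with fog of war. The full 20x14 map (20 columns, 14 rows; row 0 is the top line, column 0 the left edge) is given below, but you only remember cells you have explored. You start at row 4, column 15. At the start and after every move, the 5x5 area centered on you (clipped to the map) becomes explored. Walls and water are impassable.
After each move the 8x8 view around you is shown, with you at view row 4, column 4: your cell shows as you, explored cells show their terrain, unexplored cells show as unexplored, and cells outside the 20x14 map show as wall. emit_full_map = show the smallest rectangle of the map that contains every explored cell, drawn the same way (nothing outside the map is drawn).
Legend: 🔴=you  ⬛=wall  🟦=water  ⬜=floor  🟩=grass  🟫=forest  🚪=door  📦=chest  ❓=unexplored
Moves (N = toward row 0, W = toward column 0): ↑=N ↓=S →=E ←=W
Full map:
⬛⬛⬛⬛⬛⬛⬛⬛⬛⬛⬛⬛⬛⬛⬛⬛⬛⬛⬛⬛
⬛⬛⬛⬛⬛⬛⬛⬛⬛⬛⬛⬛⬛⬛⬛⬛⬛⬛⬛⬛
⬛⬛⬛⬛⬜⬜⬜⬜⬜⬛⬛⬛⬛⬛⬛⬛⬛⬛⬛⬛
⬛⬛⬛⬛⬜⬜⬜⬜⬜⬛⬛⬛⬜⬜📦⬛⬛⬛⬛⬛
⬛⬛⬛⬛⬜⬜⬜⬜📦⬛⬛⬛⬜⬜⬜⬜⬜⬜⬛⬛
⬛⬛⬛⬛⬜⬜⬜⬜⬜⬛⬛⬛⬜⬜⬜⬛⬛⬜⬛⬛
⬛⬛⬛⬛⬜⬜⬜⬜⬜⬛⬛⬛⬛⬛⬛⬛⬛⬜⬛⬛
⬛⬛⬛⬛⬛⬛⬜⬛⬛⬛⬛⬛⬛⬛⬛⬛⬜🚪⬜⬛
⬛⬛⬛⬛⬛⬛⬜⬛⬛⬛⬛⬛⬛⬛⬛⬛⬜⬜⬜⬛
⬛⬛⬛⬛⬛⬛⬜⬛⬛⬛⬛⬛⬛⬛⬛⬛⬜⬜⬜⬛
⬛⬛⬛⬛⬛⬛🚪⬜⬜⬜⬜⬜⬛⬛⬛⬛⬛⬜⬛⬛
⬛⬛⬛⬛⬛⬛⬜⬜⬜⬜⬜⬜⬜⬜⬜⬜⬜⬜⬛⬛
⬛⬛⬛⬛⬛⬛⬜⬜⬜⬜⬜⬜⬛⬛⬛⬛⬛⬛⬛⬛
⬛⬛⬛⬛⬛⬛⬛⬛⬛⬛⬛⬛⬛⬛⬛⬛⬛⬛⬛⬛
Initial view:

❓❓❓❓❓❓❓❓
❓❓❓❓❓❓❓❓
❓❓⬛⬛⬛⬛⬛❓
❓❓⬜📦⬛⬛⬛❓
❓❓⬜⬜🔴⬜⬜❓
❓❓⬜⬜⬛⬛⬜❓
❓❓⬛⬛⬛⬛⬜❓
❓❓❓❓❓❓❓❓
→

❓❓❓❓❓❓❓❓
❓❓❓❓❓❓❓❓
❓⬛⬛⬛⬛⬛⬛❓
❓⬜📦⬛⬛⬛⬛❓
❓⬜⬜⬜🔴⬜⬛❓
❓⬜⬜⬛⬛⬜⬛❓
❓⬛⬛⬛⬛⬜⬛❓
❓❓❓❓❓❓❓❓

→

❓❓❓❓❓❓❓⬛
❓❓❓❓❓❓❓⬛
⬛⬛⬛⬛⬛⬛⬛⬛
⬜📦⬛⬛⬛⬛⬛⬛
⬜⬜⬜⬜🔴⬛⬛⬛
⬜⬜⬛⬛⬜⬛⬛⬛
⬛⬛⬛⬛⬜⬛⬛⬛
❓❓❓❓❓❓❓⬛

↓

❓❓❓❓❓❓❓⬛
⬛⬛⬛⬛⬛⬛⬛⬛
⬜📦⬛⬛⬛⬛⬛⬛
⬜⬜⬜⬜⬜⬛⬛⬛
⬜⬜⬛⬛🔴⬛⬛⬛
⬛⬛⬛⬛⬜⬛⬛⬛
❓❓⬛⬜🚪⬜⬛⬛
❓❓❓❓❓❓❓⬛

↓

⬛⬛⬛⬛⬛⬛⬛⬛
⬜📦⬛⬛⬛⬛⬛⬛
⬜⬜⬜⬜⬜⬛⬛⬛
⬜⬜⬛⬛⬜⬛⬛⬛
⬛⬛⬛⬛🔴⬛⬛⬛
❓❓⬛⬜🚪⬜⬛⬛
❓❓⬛⬜⬜⬜⬛⬛
❓❓❓❓❓❓❓⬛

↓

⬜📦⬛⬛⬛⬛⬛⬛
⬜⬜⬜⬜⬜⬛⬛⬛
⬜⬜⬛⬛⬜⬛⬛⬛
⬛⬛⬛⬛⬜⬛⬛⬛
❓❓⬛⬜🔴⬜⬛⬛
❓❓⬛⬜⬜⬜⬛⬛
❓❓⬛⬜⬜⬜⬛⬛
❓❓❓❓❓❓❓⬛

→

📦⬛⬛⬛⬛⬛⬛⬛
⬜⬜⬜⬜⬛⬛⬛⬛
⬜⬛⬛⬜⬛⬛⬛⬛
⬛⬛⬛⬜⬛⬛⬛⬛
❓⬛⬜🚪🔴⬛⬛⬛
❓⬛⬜⬜⬜⬛⬛⬛
❓⬛⬜⬜⬜⬛⬛⬛
❓❓❓❓❓❓⬛⬛

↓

⬜⬜⬜⬜⬛⬛⬛⬛
⬜⬛⬛⬜⬛⬛⬛⬛
⬛⬛⬛⬜⬛⬛⬛⬛
❓⬛⬜🚪⬜⬛⬛⬛
❓⬛⬜⬜🔴⬛⬛⬛
❓⬛⬜⬜⬜⬛⬛⬛
❓❓⬛⬜⬛⬛⬛⬛
❓❓❓❓❓❓⬛⬛

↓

⬜⬛⬛⬜⬛⬛⬛⬛
⬛⬛⬛⬜⬛⬛⬛⬛
❓⬛⬜🚪⬜⬛⬛⬛
❓⬛⬜⬜⬜⬛⬛⬛
❓⬛⬜⬜🔴⬛⬛⬛
❓❓⬛⬜⬛⬛⬛⬛
❓❓⬜⬜⬛⬛⬛⬛
❓❓❓❓❓❓⬛⬛

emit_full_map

⬛⬛⬛⬛⬛⬛⬛
⬜📦⬛⬛⬛⬛⬛
⬜⬜⬜⬜⬜⬛⬛
⬜⬜⬛⬛⬜⬛⬛
⬛⬛⬛⬛⬜⬛⬛
❓❓⬛⬜🚪⬜⬛
❓❓⬛⬜⬜⬜⬛
❓❓⬛⬜⬜🔴⬛
❓❓❓⬛⬜⬛⬛
❓❓❓⬜⬜⬛⬛

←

⬜⬜⬛⬛⬜⬛⬛⬛
⬛⬛⬛⬛⬜⬛⬛⬛
❓❓⬛⬜🚪⬜⬛⬛
❓❓⬛⬜⬜⬜⬛⬛
❓❓⬛⬜🔴⬜⬛⬛
❓❓⬛⬛⬜⬛⬛⬛
❓❓⬜⬜⬜⬛⬛⬛
❓❓❓❓❓❓❓⬛

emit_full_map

⬛⬛⬛⬛⬛⬛⬛
⬜📦⬛⬛⬛⬛⬛
⬜⬜⬜⬜⬜⬛⬛
⬜⬜⬛⬛⬜⬛⬛
⬛⬛⬛⬛⬜⬛⬛
❓❓⬛⬜🚪⬜⬛
❓❓⬛⬜⬜⬜⬛
❓❓⬛⬜🔴⬜⬛
❓❓⬛⬛⬜⬛⬛
❓❓⬜⬜⬜⬛⬛


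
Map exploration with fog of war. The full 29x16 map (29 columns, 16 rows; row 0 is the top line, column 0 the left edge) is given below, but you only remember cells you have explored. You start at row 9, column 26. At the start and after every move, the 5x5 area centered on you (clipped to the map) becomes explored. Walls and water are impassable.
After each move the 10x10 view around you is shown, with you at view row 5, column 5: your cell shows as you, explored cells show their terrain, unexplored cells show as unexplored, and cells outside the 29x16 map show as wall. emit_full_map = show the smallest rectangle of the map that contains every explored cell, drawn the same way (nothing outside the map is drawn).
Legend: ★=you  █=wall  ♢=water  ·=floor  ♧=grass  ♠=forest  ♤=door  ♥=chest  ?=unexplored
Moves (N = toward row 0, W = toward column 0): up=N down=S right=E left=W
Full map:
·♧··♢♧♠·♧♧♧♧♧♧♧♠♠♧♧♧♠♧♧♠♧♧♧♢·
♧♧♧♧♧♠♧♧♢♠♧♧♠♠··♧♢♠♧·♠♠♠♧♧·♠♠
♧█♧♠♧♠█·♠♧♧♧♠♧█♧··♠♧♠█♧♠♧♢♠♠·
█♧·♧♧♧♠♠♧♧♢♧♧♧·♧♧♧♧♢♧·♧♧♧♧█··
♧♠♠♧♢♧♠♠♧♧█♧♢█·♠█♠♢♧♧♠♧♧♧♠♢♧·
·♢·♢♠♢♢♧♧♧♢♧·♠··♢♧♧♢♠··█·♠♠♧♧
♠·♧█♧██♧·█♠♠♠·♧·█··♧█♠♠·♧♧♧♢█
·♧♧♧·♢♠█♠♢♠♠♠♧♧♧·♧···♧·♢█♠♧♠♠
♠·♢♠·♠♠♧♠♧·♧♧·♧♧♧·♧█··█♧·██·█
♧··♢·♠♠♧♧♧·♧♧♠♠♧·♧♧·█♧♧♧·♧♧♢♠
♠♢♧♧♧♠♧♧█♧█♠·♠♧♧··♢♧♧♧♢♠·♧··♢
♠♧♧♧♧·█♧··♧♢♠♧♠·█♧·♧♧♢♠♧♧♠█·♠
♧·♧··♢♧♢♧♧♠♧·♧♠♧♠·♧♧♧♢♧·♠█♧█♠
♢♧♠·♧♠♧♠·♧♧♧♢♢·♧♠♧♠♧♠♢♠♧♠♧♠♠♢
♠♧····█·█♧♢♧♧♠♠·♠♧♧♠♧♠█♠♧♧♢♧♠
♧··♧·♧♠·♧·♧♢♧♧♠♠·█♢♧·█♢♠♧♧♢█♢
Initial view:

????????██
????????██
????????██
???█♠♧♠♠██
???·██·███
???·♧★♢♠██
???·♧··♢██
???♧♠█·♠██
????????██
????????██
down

????????██
????????██
???█♠♧♠♠██
???·██·███
???·♧♧♢♠██
???·♧★·♢██
???♧♠█·♠██
???♠█♧█♠██
????????██
????????██

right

???????███
???????███
??█♠♧♠♠███
??·██·████
??·♧♧♢♠███
??·♧·★♢███
??♧♠█·♠███
??♠█♧█♠███
???????███
???????███

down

???????███
??█♠♧♠♠███
??·██·████
??·♧♧♢♠███
??·♧··♢███
??♧♠█★♠███
??♠█♧█♠███
???♧♠♠♢███
???????███
???????███

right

??????████
?█♠♧♠♠████
?·██·█████
?·♧♧♢♠████
?·♧··♢████
?♧♠█·★████
?♠█♧█♠████
??♧♠♠♢████
??????████
??????████

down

?█♠♧♠♠████
?·██·█████
?·♧♧♢♠████
?·♧··♢████
?♧♠█·♠████
?♠█♧█★████
??♧♠♠♢████
???♢♧♠████
??????████
██████████

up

??????████
?█♠♧♠♠████
?·██·█████
?·♧♧♢♠████
?·♧··♢████
?♧♠█·★████
?♠█♧█♠████
??♧♠♠♢████
???♢♧♠████
??????████

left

???????███
??█♠♧♠♠███
??·██·████
??·♧♧♢♠███
??·♧··♢███
??♧♠█★♠███
??♠█♧█♠███
???♧♠♠♢███
????♢♧♠███
???????███

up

???????███
???????███
??█♠♧♠♠███
??·██·████
??·♧♧♢♠███
??·♧·★♢███
??♧♠█·♠███
??♠█♧█♠███
???♧♠♠♢███
????♢♧♠███

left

????????██
????????██
???█♠♧♠♠██
???·██·███
???·♧♧♢♠██
???·♧★·♢██
???♧♠█·♠██
???♠█♧█♠██
????♧♠♠♢██
?????♢♧♠██

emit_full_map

█♠♧♠♠
·██·█
·♧♧♢♠
·♧★·♢
♧♠█·♠
♠█♧█♠
?♧♠♠♢
??♢♧♠

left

?????????█
?????????█
????█♠♧♠♠█
???♧·██·██
???♧·♧♧♢♠█
???♠·★··♢█
???♧♧♠█·♠█
???·♠█♧█♠█
?????♧♠♠♢█
??????♢♧♠█

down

?????????█
????█♠♧♠♠█
???♧·██·██
???♧·♧♧♢♠█
???♠·♧··♢█
???♧♧★█·♠█
???·♠█♧█♠█
???♧♠♧♠♠♢█
??????♢♧♠█
?????????█

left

??????????
?????█♠♧♠♠
????♧·██·█
???♧♧·♧♧♢♠
???♢♠·♧··♢
???♠♧★♠█·♠
???♧·♠█♧█♠
???♠♧♠♧♠♠♢
???????♢♧♠
??????????

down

?????█♠♧♠♠
????♧·██·█
???♧♧·♧♧♢♠
???♢♠·♧··♢
???♠♧♧♠█·♠
???♧·★█♧█♠
???♠♧♠♧♠♠♢
???█♠♧♧♢♧♠
??????????
██████████

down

????♧·██·█
???♧♧·♧♧♢♠
???♢♠·♧··♢
???♠♧♧♠█·♠
???♧·♠█♧█♠
???♠♧★♧♠♠♢
???█♠♧♧♢♧♠
???♢♠♧♧♢??
██████████
██████████

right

???♧·██·██
??♧♧·♧♧♢♠█
??♢♠·♧··♢█
??♠♧♧♠█·♠█
??♧·♠█♧█♠█
??♠♧♠★♠♠♢█
??█♠♧♧♢♧♠█
??♢♠♧♧♢█?█
██████████
██████████

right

??♧·██·███
?♧♧·♧♧♢♠██
?♢♠·♧··♢██
?♠♧♧♠█·♠██
?♧·♠█♧█♠██
?♠♧♠♧★♠♢██
?█♠♧♧♢♧♠██
?♢♠♧♧♢█♢██
██████████
██████████

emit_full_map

??█♠♧♠♠
?♧·██·█
♧♧·♧♧♢♠
♢♠·♧··♢
♠♧♧♠█·♠
♧·♠█♧█♠
♠♧♠♧★♠♢
█♠♧♧♢♧♠
♢♠♧♧♢█♢

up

???█♠♧♠♠██
??♧·██·███
?♧♧·♧♧♢♠██
?♢♠·♧··♢██
?♠♧♧♠█·♠██
?♧·♠█★█♠██
?♠♧♠♧♠♠♢██
?█♠♧♧♢♧♠██
?♢♠♧♧♢█♢██
██████████

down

??♧·██·███
?♧♧·♧♧♢♠██
?♢♠·♧··♢██
?♠♧♧♠█·♠██
?♧·♠█♧█♠██
?♠♧♠♧★♠♢██
?█♠♧♧♢♧♠██
?♢♠♧♧♢█♢██
██████████
██████████

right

?♧·██·████
♧♧·♧♧♢♠███
♢♠·♧··♢███
♠♧♧♠█·♠███
♧·♠█♧█♠███
♠♧♠♧♠★♢███
█♠♧♧♢♧♠███
♢♠♧♧♢█♢███
██████████
██████████


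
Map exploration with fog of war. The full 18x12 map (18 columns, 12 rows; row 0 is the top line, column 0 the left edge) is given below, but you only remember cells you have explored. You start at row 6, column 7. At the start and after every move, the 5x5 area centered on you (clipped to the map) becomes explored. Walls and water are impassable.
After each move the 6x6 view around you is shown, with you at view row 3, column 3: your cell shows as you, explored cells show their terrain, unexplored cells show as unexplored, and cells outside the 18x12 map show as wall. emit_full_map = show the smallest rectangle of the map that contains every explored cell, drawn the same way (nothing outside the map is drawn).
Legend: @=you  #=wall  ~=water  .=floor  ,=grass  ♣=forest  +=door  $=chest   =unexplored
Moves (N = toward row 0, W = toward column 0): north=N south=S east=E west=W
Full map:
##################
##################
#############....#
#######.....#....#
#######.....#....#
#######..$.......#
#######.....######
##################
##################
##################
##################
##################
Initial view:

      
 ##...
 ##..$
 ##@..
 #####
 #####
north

      
 ##...
 ##...
 ##@.$
 ##...
 #####

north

      
 #####
 ##...
 ##@..
 ##..$
 ##...

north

      
 #####
 #####
 ##@..
 ##...
 ##..$

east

      
######
######
##.@..
##....
##..$.

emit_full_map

######
######
##.@..
##....
##..$.
##... 
##### 
##### 

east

      
######
######
#..@..
#.....
#..$..

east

      
######
######
...@.#
.....#
..$...

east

      
######
#####.
...@#.
....#.
.$....

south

######
#####.
....#.
...@#.
.$....
....##

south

#####.
....#.
....#.
.$.@..
....##
######

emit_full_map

#########
########.
##.....#.
##.....#.
##..$.@..
##.....##
#########
#####    

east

####. 
...#..
...#..
$..@..
...###
######

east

###.  
..#...
..#...
...@..
..####
######

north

####  
###...
..#...
..#@..
......
..####

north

      
######
###...
..#@..
..#...
......

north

######
 #####
######
###@..
..#...
..#...

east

######
######
######
##.@..
.#....
.#....

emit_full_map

      ######
############
########.@..
##.....#....
##.....#....
##..$...... 
##.....#### 
########### 
#####       

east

######
######
######
#..@.#
#....#
#....#

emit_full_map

      #######
#############
########..@.#
##.....#....#
##.....#....#
##..$......  
##.....####  
###########  
#####        


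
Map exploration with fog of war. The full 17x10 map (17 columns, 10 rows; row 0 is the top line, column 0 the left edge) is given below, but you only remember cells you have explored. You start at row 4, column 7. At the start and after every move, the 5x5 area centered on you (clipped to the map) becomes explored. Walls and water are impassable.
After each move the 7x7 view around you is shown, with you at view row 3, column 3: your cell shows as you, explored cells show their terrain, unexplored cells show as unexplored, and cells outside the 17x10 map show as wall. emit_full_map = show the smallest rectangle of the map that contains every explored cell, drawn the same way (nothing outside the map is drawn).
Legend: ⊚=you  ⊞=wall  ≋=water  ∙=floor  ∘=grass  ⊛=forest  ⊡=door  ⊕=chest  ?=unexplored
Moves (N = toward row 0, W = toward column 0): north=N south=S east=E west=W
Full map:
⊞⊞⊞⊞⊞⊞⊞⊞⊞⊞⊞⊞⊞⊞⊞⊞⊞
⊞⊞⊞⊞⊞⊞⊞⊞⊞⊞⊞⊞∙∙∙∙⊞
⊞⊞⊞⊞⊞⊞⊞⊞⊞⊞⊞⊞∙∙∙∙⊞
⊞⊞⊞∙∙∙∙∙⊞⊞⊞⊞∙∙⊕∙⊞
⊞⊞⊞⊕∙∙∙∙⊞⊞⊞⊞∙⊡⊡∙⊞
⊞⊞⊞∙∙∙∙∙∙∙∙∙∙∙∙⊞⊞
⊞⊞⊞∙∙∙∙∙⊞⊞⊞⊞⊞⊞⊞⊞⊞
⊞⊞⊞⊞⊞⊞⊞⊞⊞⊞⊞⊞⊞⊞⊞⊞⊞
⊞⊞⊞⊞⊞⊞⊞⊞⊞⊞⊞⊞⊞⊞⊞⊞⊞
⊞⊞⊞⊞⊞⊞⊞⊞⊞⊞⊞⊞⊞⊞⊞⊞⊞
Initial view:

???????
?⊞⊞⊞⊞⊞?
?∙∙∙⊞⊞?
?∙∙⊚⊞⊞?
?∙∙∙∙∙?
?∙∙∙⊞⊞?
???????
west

???????
?⊞⊞⊞⊞⊞⊞
?∙∙∙∙⊞⊞
?∙∙⊚∙⊞⊞
?∙∙∙∙∙∙
?∙∙∙∙⊞⊞
???????

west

???????
?⊞⊞⊞⊞⊞⊞
?∙∙∙∙∙⊞
?⊕∙⊚∙∙⊞
?∙∙∙∙∙∙
?∙∙∙∙∙⊞
???????

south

?⊞⊞⊞⊞⊞⊞
?∙∙∙∙∙⊞
?⊕∙∙∙∙⊞
?∙∙⊚∙∙∙
?∙∙∙∙∙⊞
?⊞⊞⊞⊞⊞?
???????

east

⊞⊞⊞⊞⊞⊞⊞
∙∙∙∙∙⊞⊞
⊕∙∙∙∙⊞⊞
∙∙∙⊚∙∙∙
∙∙∙∙∙⊞⊞
⊞⊞⊞⊞⊞⊞?
???????

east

⊞⊞⊞⊞⊞⊞?
∙∙∙∙⊞⊞?
∙∙∙∙⊞⊞?
∙∙∙⊚∙∙?
∙∙∙∙⊞⊞?
⊞⊞⊞⊞⊞⊞?
???????

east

⊞⊞⊞⊞⊞??
∙∙∙⊞⊞⊞?
∙∙∙⊞⊞⊞?
∙∙∙⊚∙∙?
∙∙∙⊞⊞⊞?
⊞⊞⊞⊞⊞⊞?
???????

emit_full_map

⊞⊞⊞⊞⊞⊞⊞?
∙∙∙∙∙⊞⊞⊞
⊕∙∙∙∙⊞⊞⊞
∙∙∙∙∙⊚∙∙
∙∙∙∙∙⊞⊞⊞
⊞⊞⊞⊞⊞⊞⊞⊞

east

⊞⊞⊞⊞???
∙∙⊞⊞⊞⊞?
∙∙⊞⊞⊞⊞?
∙∙∙⊚∙∙?
∙∙⊞⊞⊞⊞?
⊞⊞⊞⊞⊞⊞?
???????

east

⊞⊞⊞????
∙⊞⊞⊞⊞∙?
∙⊞⊞⊞⊞∙?
∙∙∙⊚∙∙?
∙⊞⊞⊞⊞⊞?
⊞⊞⊞⊞⊞⊞?
???????

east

⊞⊞?????
⊞⊞⊞⊞∙∙?
⊞⊞⊞⊞∙⊡?
∙∙∙⊚∙∙?
⊞⊞⊞⊞⊞⊞?
⊞⊞⊞⊞⊞⊞?
???????

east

⊞??????
⊞⊞⊞∙∙⊕?
⊞⊞⊞∙⊡⊡?
∙∙∙⊚∙∙?
⊞⊞⊞⊞⊞⊞?
⊞⊞⊞⊞⊞⊞?
???????

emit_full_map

⊞⊞⊞⊞⊞⊞⊞?????
∙∙∙∙∙⊞⊞⊞⊞∙∙⊕
⊕∙∙∙∙⊞⊞⊞⊞∙⊡⊡
∙∙∙∙∙∙∙∙∙⊚∙∙
∙∙∙∙∙⊞⊞⊞⊞⊞⊞⊞
⊞⊞⊞⊞⊞⊞⊞⊞⊞⊞⊞⊞

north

???????
⊞⊞⊞∙∙∙?
⊞⊞⊞∙∙⊕?
⊞⊞⊞⊚⊡⊡?
∙∙∙∙∙∙?
⊞⊞⊞⊞⊞⊞?
⊞⊞⊞⊞⊞⊞?

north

???????
?⊞⊞∙∙∙?
⊞⊞⊞∙∙∙?
⊞⊞⊞⊚∙⊕?
⊞⊞⊞∙⊡⊡?
∙∙∙∙∙∙?
⊞⊞⊞⊞⊞⊞?

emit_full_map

???????⊞⊞∙∙∙
⊞⊞⊞⊞⊞⊞⊞⊞⊞∙∙∙
∙∙∙∙∙⊞⊞⊞⊞⊚∙⊕
⊕∙∙∙∙⊞⊞⊞⊞∙⊡⊡
∙∙∙∙∙∙∙∙∙∙∙∙
∙∙∙∙∙⊞⊞⊞⊞⊞⊞⊞
⊞⊞⊞⊞⊞⊞⊞⊞⊞⊞⊞⊞


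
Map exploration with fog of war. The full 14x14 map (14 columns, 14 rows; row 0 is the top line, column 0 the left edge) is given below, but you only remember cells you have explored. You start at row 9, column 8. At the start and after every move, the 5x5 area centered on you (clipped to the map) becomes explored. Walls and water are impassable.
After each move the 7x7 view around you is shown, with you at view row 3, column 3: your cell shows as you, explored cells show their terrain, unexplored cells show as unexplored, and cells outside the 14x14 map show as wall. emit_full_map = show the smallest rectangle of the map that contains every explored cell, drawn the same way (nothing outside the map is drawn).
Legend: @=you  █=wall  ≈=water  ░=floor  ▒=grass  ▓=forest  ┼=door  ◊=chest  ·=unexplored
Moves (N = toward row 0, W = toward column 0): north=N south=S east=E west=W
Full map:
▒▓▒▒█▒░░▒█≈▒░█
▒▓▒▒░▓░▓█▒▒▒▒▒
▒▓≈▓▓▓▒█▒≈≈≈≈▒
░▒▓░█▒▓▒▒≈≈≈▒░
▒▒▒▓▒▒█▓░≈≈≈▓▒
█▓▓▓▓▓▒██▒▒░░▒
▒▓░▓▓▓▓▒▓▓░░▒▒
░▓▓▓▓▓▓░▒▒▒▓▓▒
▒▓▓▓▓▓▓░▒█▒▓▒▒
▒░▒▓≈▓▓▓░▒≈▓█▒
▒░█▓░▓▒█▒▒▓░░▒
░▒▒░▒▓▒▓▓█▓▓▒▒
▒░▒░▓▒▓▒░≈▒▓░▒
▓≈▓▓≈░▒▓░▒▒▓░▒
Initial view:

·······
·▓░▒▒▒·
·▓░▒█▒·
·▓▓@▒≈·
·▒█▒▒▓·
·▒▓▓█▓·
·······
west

·······
·▓▓░▒▒▒
·▓▓░▒█▒
·▓▓@░▒≈
·▓▒█▒▒▓
·▓▒▓▓█▓
·······

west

·······
·▓▓▓░▒▒
·▓▓▓░▒█
·≈▓@▓░▒
·░▓▒█▒▒
·▒▓▒▓▓█
·······

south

·▓▓▓░▒▒
·▓▓▓░▒█
·≈▓▓▓░▒
·░▓@█▒▒
·▒▓▒▓▓█
·▓▒▓▒░·
·······

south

·▓▓▓░▒█
·≈▓▓▓░▒
·░▓▒█▒▒
·▒▓@▓▓█
·▓▒▓▒░·
·≈░▒▓░·
███████

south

·≈▓▓▓░▒
·░▓▒█▒▒
·▒▓▒▓▓█
·▓▒@▒░·
·≈░▒▓░·
███████
███████

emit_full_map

▓▓▓░▒▒▒
▓▓▓░▒█▒
≈▓▓▓░▒≈
░▓▒█▒▒▓
▒▓▒▓▓█▓
▓▒@▒░··
≈░▒▓░··

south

·░▓▒█▒▒
·▒▓▒▓▓█
·▓▒▓▒░·
·≈░@▓░·
███████
███████
███████

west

··░▓▒█▒
·░▒▓▒▓▓
·░▓▒▓▒░
·▓≈@▒▓░
███████
███████
███████

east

·░▓▒█▒▒
░▒▓▒▓▓█
░▓▒▓▒░·
▓≈░@▓░·
███████
███████
███████

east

░▓▒█▒▒▓
▒▓▒▓▓█▓
▓▒▓▒░≈·
≈░▒@░▒·
███████
███████
███████

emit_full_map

·▓▓▓░▒▒▒
·▓▓▓░▒█▒
·≈▓▓▓░▒≈
·░▓▒█▒▒▓
░▒▓▒▓▓█▓
░▓▒▓▒░≈·
▓≈░▒@░▒·

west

·░▓▒█▒▒
░▒▓▒▓▓█
░▓▒▓▒░≈
▓≈░@▓░▒
███████
███████
███████

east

░▓▒█▒▒▓
▒▓▒▓▓█▓
▓▒▓▒░≈·
≈░▒@░▒·
███████
███████
███████

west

·░▓▒█▒▒
░▒▓▒▓▓█
░▓▒▓▒░≈
▓≈░@▓░▒
███████
███████
███████

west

··░▓▒█▒
·░▒▓▒▓▓
·░▓▒▓▒░
·▓≈@▒▓░
███████
███████
███████

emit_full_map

·▓▓▓░▒▒▒
·▓▓▓░▒█▒
·≈▓▓▓░▒≈
·░▓▒█▒▒▓
░▒▓▒▓▓█▓
░▓▒▓▒░≈·
▓≈@▒▓░▒·


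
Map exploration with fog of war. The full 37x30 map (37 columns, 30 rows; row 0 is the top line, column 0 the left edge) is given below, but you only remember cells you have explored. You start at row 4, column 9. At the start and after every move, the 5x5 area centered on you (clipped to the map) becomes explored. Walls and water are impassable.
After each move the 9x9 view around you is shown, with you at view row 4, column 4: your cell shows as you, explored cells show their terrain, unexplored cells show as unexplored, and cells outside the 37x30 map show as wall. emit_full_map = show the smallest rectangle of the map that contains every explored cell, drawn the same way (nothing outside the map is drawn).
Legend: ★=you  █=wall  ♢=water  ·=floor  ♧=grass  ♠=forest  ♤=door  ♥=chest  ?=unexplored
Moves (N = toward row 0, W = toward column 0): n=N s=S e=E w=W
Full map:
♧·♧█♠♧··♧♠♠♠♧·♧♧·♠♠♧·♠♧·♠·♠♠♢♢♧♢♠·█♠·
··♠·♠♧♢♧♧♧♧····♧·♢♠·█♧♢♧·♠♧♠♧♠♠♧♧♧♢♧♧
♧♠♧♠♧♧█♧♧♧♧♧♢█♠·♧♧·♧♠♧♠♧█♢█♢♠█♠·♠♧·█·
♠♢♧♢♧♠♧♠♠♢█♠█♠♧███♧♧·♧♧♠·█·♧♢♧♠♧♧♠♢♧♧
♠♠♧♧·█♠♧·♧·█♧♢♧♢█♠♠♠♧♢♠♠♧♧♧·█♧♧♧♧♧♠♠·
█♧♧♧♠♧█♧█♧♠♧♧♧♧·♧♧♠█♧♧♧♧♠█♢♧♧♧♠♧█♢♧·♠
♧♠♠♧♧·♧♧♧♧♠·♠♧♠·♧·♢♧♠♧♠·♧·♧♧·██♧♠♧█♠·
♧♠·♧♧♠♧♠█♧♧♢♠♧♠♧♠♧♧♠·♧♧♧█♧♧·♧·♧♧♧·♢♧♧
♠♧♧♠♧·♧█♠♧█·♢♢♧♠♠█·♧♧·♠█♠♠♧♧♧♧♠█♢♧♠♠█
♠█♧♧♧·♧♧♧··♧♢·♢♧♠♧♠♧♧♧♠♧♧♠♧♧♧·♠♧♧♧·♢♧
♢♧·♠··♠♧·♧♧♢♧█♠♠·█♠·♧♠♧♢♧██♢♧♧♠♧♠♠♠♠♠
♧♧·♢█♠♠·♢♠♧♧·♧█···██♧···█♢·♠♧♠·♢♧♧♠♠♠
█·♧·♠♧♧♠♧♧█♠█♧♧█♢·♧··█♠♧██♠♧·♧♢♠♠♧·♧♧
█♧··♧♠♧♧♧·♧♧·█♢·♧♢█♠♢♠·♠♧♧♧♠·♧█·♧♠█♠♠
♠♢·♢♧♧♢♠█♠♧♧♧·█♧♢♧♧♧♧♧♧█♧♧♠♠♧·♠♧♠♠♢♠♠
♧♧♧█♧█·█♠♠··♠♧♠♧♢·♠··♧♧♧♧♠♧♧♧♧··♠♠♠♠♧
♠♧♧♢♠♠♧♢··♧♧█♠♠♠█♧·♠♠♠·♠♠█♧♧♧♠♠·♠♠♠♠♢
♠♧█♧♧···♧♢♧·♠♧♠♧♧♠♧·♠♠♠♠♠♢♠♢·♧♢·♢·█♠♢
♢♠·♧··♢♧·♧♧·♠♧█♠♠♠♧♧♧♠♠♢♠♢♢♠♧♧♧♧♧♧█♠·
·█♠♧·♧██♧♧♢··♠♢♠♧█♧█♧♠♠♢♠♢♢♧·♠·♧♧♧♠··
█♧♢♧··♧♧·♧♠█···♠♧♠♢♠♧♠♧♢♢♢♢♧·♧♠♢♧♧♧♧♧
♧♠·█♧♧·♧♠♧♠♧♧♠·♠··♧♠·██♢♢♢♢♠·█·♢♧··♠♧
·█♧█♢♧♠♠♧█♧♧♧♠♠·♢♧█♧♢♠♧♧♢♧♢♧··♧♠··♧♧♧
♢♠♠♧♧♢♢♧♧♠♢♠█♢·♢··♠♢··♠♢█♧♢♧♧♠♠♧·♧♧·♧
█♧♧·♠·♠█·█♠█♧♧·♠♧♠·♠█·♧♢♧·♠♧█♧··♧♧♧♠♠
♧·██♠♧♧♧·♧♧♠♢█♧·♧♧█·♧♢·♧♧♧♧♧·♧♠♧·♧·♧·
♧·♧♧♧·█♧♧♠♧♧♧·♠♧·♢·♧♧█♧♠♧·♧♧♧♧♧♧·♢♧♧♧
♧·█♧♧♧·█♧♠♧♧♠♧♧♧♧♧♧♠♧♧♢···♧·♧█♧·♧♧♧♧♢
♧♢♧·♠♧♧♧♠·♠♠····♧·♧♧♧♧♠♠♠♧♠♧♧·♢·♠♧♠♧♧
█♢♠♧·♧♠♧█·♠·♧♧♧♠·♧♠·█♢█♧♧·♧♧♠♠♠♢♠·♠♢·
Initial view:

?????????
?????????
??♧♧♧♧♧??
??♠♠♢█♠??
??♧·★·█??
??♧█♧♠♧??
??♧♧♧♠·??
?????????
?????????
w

?????????
?????????
??█♧♧♧♧♧?
??♧♠♠♢█♠?
??♠♧★♧·█?
??█♧█♧♠♧?
??♧♧♧♧♠·?
?????????
?????????

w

?????????
?????????
??♧█♧♧♧♧♧
??♠♧♠♠♢█♠
??█♠★·♧·█
??♧█♧█♧♠♧
??·♧♧♧♧♠·
?????????
?????????

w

?????????
?????????
??♧♧█♧♧♧♧
??♧♠♧♠♠♢█
??·█★♧·♧·
??♠♧█♧█♧♠
??♧·♧♧♧♧♠
?????????
?????????

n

█████████
?????????
??♠♧♢♧♧??
??♧♧█♧♧♧♧
??♧♠★♠♠♢█
??·█♠♧·♧·
??♠♧█♧█♧♠
??♧·♧♧♧♧♠
?????????

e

█████████
?????????
?♠♧♢♧♧♧??
?♧♧█♧♧♧♧♧
?♧♠♧★♠♢█♠
?·█♠♧·♧·█
?♠♧█♧█♧♠♧
?♧·♧♧♧♧♠·
?????????

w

█████████
?????????
??♠♧♢♧♧♧?
??♧♧█♧♧♧♧
??♧♠★♠♠♢█
??·█♠♧·♧·
??♠♧█♧█♧♠
??♧·♧♧♧♧♠
?????????

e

█████████
?????????
?♠♧♢♧♧♧??
?♧♧█♧♧♧♧♧
?♧♠♧★♠♢█♠
?·█♠♧·♧·█
?♠♧█♧█♧♠♧
?♧·♧♧♧♧♠·
?????????

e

█████████
?????????
♠♧♢♧♧♧♧??
♧♧█♧♧♧♧♧?
♧♠♧♠★♢█♠?
·█♠♧·♧·█?
♠♧█♧█♧♠♧?
♧·♧♧♧♧♠·?
?????????

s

?????????
♠♧♢♧♧♧♧??
♧♧█♧♧♧♧♧?
♧♠♧♠♠♢█♠?
·█♠♧★♧·█?
♠♧█♧█♧♠♧?
♧·♧♧♧♧♠·?
?????????
?????????

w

?????????
?♠♧♢♧♧♧♧?
?♧♧█♧♧♧♧♧
?♧♠♧♠♠♢█♠
?·█♠★·♧·█
?♠♧█♧█♧♠♧
?♧·♧♧♧♧♠·
?????????
?????????

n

█████████
?????????
?♠♧♢♧♧♧♧?
?♧♧█♧♧♧♧♧
?♧♠♧★♠♢█♠
?·█♠♧·♧·█
?♠♧█♧█♧♠♧
?♧·♧♧♧♧♠·
?????????

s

?????????
?♠♧♢♧♧♧♧?
?♧♧█♧♧♧♧♧
?♧♠♧♠♠♢█♠
?·█♠★·♧·█
?♠♧█♧█♧♠♧
?♧·♧♧♧♧♠·
?????????
?????????

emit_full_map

♠♧♢♧♧♧♧?
♧♧█♧♧♧♧♧
♧♠♧♠♠♢█♠
·█♠★·♧·█
♠♧█♧█♧♠♧
♧·♧♧♧♧♠·

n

█████████
?????????
?♠♧♢♧♧♧♧?
?♧♧█♧♧♧♧♧
?♧♠♧★♠♢█♠
?·█♠♧·♧·█
?♠♧█♧█♧♠♧
?♧·♧♧♧♧♠·
?????????

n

█████████
█████████
??♧··♧♠??
?♠♧♢♧♧♧♧?
?♧♧█★♧♧♧♧
?♧♠♧♠♠♢█♠
?·█♠♧·♧·█
?♠♧█♧█♧♠♧
?♧·♧♧♧♧♠·

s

█████████
??♧··♧♠??
?♠♧♢♧♧♧♧?
?♧♧█♧♧♧♧♧
?♧♠♧★♠♢█♠
?·█♠♧·♧·█
?♠♧█♧█♧♠♧
?♧·♧♧♧♧♠·
?????????

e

█████████
?♧··♧♠???
♠♧♢♧♧♧♧??
♧♧█♧♧♧♧♧?
♧♠♧♠★♢█♠?
·█♠♧·♧·█?
♠♧█♧█♧♠♧?
♧·♧♧♧♧♠·?
?????????

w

█████████
??♧··♧♠??
?♠♧♢♧♧♧♧?
?♧♧█♧♧♧♧♧
?♧♠♧★♠♢█♠
?·█♠♧·♧·█
?♠♧█♧█♧♠♧
?♧·♧♧♧♧♠·
?????????

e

█████████
?♧··♧♠???
♠♧♢♧♧♧♧??
♧♧█♧♧♧♧♧?
♧♠♧♠★♢█♠?
·█♠♧·♧·█?
♠♧█♧█♧♠♧?
♧·♧♧♧♧♠·?
?????????
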